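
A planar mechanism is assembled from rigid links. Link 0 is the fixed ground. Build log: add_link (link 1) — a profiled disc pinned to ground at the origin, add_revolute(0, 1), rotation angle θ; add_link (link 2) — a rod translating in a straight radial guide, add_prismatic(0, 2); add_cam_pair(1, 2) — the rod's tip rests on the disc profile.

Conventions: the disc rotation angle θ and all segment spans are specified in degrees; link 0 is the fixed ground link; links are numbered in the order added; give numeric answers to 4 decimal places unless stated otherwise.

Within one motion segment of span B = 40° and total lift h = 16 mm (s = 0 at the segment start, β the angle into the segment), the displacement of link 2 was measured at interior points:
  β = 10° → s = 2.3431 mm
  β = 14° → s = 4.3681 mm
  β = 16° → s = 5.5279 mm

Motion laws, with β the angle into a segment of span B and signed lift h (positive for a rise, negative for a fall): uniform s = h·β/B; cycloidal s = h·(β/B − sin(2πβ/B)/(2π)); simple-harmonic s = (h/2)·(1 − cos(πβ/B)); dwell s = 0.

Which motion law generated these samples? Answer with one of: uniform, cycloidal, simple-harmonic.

candidates at β/B = r: uniform s = h·r (linear in β); cycloidal s = h·(r − sin(2πr)/(2π)); simple-harmonic s = (h/2)(1 − cos(πr))
β=10°: printed 2.3431 | uniform 4.0000, cycloidal 1.4535, simple-harmonic 2.3431
β=14°: printed 4.3681 | uniform 5.6000, cycloidal 3.5399, simple-harmonic 4.3681
β=16°: printed 5.5279 | uniform 6.4000, cycloidal 4.9032, simple-harmonic 5.5279
only one law matches every sample → simple-harmonic

simple-harmonic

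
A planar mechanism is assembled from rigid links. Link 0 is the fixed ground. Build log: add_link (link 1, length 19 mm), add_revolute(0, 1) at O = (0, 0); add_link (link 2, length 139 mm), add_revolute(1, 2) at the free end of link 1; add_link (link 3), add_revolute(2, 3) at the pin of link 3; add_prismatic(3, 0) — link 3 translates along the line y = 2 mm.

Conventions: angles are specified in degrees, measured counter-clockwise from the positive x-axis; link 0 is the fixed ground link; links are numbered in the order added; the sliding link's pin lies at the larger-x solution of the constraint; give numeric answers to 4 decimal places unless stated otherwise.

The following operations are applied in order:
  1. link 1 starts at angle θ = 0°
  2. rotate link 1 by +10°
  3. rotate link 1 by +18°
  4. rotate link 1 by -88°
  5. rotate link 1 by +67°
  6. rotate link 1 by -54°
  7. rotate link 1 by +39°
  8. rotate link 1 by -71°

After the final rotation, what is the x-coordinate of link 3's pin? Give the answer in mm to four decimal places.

geometry: r = 19 mm, L = 139 mm, e = 2 mm; θ starts at 0°
rotate link 1 by +10°: θ ← 0° +10° = 10°
rotate link 1 by +18°: θ ← 10° +18° = 28°
rotate link 1 by -88°: θ ← 28° -88° = -60°
rotate link 1 by +67°: θ ← -60° +67° = 7°
rotate link 1 by -54°: θ ← 7° -54° = -47°
rotate link 1 by +39°: θ ← -47° +39° = -8°
rotate link 1 by -71°: θ ← -8° -71° = -79°
crank pin P = (r cos θ, r sin θ) = (3.625371, -18.650916)
h = r sin θ − e = -18.650916 − 2 = -20.650916
x = r cos θ + √(L² − h²) = 3.625371 + 137.457410 = 141.082781

141.0828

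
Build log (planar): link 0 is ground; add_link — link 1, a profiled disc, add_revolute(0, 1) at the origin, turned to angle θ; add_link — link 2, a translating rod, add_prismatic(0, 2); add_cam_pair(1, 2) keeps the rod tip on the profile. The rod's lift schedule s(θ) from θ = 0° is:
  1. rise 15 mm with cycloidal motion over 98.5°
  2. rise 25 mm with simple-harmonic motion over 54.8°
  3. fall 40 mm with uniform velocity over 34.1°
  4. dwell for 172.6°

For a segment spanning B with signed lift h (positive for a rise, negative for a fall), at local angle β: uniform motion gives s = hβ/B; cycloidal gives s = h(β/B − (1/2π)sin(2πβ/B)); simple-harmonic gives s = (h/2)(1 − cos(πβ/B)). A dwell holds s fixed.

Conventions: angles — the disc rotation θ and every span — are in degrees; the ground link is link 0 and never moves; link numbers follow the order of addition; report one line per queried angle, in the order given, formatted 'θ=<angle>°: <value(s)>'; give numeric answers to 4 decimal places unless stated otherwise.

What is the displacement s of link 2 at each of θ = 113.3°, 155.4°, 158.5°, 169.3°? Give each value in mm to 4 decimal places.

seg 1 [0°–98.5°] cycloidal, h=15: full span → s += 15 → s = 15.0000
seg 2 [98.5°–153.3°] simple-harmonic, h=25: θ=113.3° here. β=14.8, B=54.8. 25/2·(1 − cos(π·0.2701)) = 4.2358 → s = 19.2358
seg 2 [98.5°–153.3°] simple-harmonic, h=25: full span → s += 25 → s = 40.0000
seg 3 [153.3°–187.4°] uniform, h=-40: θ=155.4° here. β=2.1, B=34.1. -40·2.1/34.1 = -2.4633 → s = 37.5367
seg 3 [153.3°–187.4°] uniform, h=-40: θ=158.5° here. β=5.2, B=34.1. -40·5.2/34.1 = -6.0997 → s = 33.9003
seg 3 [153.3°–187.4°] uniform, h=-40: θ=169.3° here. β=16, B=34.1. -40·16/34.1 = -18.7683 → s = 21.2317

θ=113.3°: 19.2358
θ=155.4°: 37.5367
θ=158.5°: 33.9003
θ=169.3°: 21.2317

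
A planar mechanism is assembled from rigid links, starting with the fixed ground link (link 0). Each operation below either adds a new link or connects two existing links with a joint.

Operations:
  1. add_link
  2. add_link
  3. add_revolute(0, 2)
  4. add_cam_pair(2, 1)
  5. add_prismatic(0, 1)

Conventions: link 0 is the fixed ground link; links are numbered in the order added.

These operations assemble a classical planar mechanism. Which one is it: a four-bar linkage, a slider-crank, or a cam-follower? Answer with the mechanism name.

links: 3 (incl. ground); joints: 1 revolute, 1 prismatic, 1 higher (cam) pair, forming one closed loop
3 links, revolute + prismatic + higher pair in one loop → cam-follower

cam-follower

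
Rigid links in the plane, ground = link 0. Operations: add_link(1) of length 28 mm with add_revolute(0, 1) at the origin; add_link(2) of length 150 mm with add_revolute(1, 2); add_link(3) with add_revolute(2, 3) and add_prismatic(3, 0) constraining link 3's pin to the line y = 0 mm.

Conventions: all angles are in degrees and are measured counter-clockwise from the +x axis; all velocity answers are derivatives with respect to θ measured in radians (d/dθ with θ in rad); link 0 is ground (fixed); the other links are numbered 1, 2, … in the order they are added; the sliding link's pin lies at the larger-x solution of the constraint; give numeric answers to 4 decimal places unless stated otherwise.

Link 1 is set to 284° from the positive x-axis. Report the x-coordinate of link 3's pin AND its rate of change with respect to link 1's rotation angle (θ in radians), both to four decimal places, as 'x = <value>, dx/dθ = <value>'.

geometry: r = 28 mm, L = 150 mm, e = 0 mm
crank pin P = (r cos θ, r sin θ) = (6.773813, -27.168280)
h = r sin θ − e = -27.168280 − 0 = -27.168280
x = r cos θ + √(L² − h²) = 6.773813 + 147.519099 = 154.292912
dx/dθ = −r sin θ − h·r cos θ/√(L² − h²) (θ in radians; h = -27.168280) = 28.415799

x = 154.2929, dx/dθ = 28.4158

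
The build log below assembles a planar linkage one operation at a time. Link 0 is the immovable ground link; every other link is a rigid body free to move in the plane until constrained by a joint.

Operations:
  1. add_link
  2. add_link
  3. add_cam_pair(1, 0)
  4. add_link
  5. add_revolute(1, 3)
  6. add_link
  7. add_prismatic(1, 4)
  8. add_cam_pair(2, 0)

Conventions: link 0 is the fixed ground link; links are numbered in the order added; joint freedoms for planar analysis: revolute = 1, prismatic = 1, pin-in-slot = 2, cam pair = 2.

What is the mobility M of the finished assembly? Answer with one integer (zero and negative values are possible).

L=1 J1=0 J2=0
add link → L=2 J1=0 J2=0
add link → L=3 J1=0 J2=0
C@1,0 dof=2 J2 → L=3 J1=0 J2=1
add link → L=4 J1=0 J2=1
R@1,3 dof=1 J1 → L=4 J1=1 J2=1
add link → L=5 J1=1 J2=1
P@1,4 dof=1 J1 → L=5 J1=2 J2=1
C@2,0 dof=2 J2 → L=5 J1=2 J2=2
M=3(L−1)−2J1−J2=3·4−2·2−2=6

M = 6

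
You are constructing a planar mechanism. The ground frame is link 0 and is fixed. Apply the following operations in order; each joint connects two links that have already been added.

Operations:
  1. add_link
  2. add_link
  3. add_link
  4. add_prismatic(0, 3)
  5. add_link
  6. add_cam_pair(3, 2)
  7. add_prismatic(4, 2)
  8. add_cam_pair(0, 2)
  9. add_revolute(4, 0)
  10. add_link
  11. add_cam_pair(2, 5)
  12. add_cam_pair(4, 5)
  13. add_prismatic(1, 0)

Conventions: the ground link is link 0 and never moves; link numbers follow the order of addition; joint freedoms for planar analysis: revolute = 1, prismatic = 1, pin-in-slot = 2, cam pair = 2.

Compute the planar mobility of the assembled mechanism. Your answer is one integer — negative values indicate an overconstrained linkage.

(L,J1,J2)=(1,0,0); link0 fixed
link1: (2,0,0)
link2: (3,0,0)
link3: (4,0,0)
P 0-3 [J1]: (4,1,0)
link4: (5,1,0)
C 3-2 [J2]: (5,1,1)
P 4-2 [J1]: (5,2,1)
C 0-2 [J2]: (5,2,2)
R 4-0 [J1]: (5,3,2)
link5: (6,3,2)
C 2-5 [J2]: (6,3,3)
C 4-5 [J2]: (6,3,4)
P 1-0 [J1]: (6,4,4)
Grübler: 3·5 − 2·4 − 4 = 3

M = 3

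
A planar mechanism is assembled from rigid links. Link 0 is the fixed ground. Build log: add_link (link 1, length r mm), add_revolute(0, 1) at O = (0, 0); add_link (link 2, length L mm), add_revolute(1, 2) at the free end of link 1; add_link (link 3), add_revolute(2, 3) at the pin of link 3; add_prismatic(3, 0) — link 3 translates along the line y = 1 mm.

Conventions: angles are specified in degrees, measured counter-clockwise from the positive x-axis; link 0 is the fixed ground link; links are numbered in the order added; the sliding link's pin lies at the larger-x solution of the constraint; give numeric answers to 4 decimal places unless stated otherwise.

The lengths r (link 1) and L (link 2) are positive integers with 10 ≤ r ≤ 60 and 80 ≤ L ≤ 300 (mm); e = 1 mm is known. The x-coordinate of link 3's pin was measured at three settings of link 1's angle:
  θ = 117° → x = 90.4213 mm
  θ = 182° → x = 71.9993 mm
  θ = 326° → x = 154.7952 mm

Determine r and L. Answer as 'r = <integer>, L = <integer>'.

constraint per measurement: (x − r cos θ)² + (r sin θ − e)² = L²
subtracting the θ₁ and θ₂ equations cancels the r² and L² terms:
r = (x₁² − x₂²) / (2[(x₁cos θ₁ + e sin θ₁) − (x₂cos θ₂ + e sin θ₂)]) = 47.0001 → r = 47
L² = (x₁ − r cos θ₁)² + (r sin θ₁ − e)² = 14160.9955 → L = 119.0000 → L = 119
check at θ₃=326°: x = 154.7952 (printed 154.7952) ✓

r = 47, L = 119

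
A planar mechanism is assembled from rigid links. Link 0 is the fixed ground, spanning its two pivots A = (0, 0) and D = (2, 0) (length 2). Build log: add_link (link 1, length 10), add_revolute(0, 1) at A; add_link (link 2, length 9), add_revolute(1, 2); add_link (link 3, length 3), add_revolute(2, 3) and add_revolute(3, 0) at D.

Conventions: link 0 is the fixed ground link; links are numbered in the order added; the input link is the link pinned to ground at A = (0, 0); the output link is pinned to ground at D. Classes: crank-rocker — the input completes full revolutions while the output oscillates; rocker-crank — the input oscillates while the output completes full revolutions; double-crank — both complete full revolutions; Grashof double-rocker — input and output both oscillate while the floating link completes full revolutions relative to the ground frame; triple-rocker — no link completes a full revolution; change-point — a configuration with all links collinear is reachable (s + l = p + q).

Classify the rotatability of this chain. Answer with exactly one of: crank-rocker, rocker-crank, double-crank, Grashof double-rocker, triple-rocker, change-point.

lengths: ground=2, input=10, coupler=9, output=3
sorted: s=2 (shortest), l=10 (longest), p+q=12
s + l = 12 vs p + q = 12
s + l = p + q → change-point (collinear configuration reachable)

change-point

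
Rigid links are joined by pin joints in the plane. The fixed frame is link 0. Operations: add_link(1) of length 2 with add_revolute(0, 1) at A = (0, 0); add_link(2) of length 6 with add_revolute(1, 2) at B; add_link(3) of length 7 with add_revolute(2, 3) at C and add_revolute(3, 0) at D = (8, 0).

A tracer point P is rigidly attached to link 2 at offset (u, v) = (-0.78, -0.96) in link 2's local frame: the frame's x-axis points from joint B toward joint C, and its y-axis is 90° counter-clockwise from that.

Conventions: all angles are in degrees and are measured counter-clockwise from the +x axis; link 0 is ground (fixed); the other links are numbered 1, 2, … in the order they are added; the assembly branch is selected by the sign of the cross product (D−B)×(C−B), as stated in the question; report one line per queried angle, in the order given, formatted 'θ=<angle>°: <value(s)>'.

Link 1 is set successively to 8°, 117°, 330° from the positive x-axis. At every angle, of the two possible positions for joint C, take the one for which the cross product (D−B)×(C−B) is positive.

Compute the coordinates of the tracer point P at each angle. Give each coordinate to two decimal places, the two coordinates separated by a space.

A=(0,0), D=(8.00,0)
θ=8°: B = A + 2.00·(cos8°, sin8°) = (1.9805, 0.2783)
θ=8°: |BD| = 6.0259
θ=8°: circle(B,6.00) ∩ circle(D,7.00): a=1.9343, h=5.6797
θ=8°:   candidates: C₊=(4.1751,5.8626) cross=34.225; C₋=(3.6504,-5.4846) cross=-34.225
θ=8°:   branch + wants cross > 0 → take C=(4.1751,5.8626) (cross=34.225)
θ=8°: ex = (C−B)/|BC| = (0.3658,0.9307); ey = (-0.9307,0.3658)
θ=8°: P = B + -0.78·ex + -0.96·ey = (2.5887,-0.7987)
θ=117°: B = A + 2.00·(cos117°, sin117°) = (-0.9080, 1.7820)
θ=117°: |BD| = 9.0845
θ=117°: circle(B,6.00) ∩ circle(D,7.00): a=3.8267, h=4.6213
θ=117°:   candidates: C₊=(3.7509,5.5628) cross=41.982; C₋=(1.9379,-3.5001) cross=-41.982
θ=117°:   branch + wants cross > 0 → take C=(3.7509,5.5628) (cross=41.982)
θ=117°: ex = (C−B)/|BC| = (0.7765,0.6301); ey = (-0.6301,0.7765)
θ=117°: P = B + -0.78·ex + -0.96·ey = (-0.9087,0.5451)
θ=330°: B = A + 2.00·(cos330°, sin330°) = (1.7321, -1.0000)
θ=330°: |BD| = 6.3472
θ=330°: circle(B,6.00) ∩ circle(D,7.00): a=2.1495, h=5.6017
θ=330°:   candidates: C₊=(2.9722,4.8704) cross=35.555; C₋=(4.7373,-6.1931) cross=-35.555
θ=330°:   branch + wants cross > 0 → take C=(2.9722,4.8704) (cross=35.555)
θ=330°: ex = (C−B)/|BC| = (0.2067,0.9784); ey = (-0.9784,0.2067)
θ=330°: P = B + -0.78·ex + -0.96·ey = (2.5101,-1.9616)

θ=8°: 2.59 -0.80
θ=117°: -0.91 0.55
θ=330°: 2.51 -1.96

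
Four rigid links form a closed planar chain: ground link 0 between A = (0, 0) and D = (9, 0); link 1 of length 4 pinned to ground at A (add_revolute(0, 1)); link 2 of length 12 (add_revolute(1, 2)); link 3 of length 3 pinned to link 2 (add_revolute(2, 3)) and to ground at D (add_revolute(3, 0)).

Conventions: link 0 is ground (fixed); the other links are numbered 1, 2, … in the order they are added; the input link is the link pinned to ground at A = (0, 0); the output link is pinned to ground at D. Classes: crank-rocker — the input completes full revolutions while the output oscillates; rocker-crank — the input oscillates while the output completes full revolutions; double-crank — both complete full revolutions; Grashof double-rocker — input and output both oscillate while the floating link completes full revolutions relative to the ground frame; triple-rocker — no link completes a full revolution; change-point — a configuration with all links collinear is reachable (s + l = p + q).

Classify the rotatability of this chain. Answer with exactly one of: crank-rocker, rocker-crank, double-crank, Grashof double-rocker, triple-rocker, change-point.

lengths: ground=9, input=4, coupler=12, output=3
sorted: s=3 (shortest), l=12 (longest), p+q=13
s + l = 15 vs p + q = 13
s + l > p + q → non-Grashof → no link fully rotates → triple-rocker

triple-rocker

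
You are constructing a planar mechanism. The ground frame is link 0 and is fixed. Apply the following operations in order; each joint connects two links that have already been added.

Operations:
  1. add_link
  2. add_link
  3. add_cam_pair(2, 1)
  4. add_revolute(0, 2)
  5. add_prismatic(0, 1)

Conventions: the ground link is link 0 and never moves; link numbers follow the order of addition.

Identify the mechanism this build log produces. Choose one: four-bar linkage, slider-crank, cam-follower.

links: 3 (incl. ground); joints: 1 revolute, 1 prismatic, 1 higher (cam) pair, forming one closed loop
3 links, revolute + prismatic + higher pair in one loop → cam-follower

cam-follower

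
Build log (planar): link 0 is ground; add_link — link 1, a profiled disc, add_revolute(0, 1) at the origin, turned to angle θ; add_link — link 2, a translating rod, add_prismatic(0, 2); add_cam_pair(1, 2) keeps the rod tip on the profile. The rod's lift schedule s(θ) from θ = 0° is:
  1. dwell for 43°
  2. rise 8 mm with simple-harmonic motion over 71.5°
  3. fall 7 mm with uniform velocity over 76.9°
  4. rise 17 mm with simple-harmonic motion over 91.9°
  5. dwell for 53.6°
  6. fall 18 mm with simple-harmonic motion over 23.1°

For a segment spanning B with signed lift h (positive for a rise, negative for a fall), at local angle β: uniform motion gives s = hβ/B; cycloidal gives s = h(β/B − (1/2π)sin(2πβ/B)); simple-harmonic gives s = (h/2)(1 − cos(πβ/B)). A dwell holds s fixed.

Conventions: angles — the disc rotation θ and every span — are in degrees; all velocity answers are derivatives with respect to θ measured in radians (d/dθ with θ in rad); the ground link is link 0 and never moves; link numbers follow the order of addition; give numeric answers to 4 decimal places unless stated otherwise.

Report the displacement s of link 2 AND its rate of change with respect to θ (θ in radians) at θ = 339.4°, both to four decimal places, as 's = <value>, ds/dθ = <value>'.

seg 1 [0°–43°] dwell: s stays 0.0000
seg 2 [43°–114.5°] simple-harmonic, h=8: full span → s += 8 → s = 8.0000
seg 3 [114.5°–191.4°] uniform, h=-7: full span → s += -7 → s = 1.0000
seg 4 [191.4°–283.3°] simple-harmonic, h=17: full span → s += 17 → s = 18.0000
seg 5 [283.3°–336.9°] dwell: s stays 18.0000
seg 6 [336.9°–360°] simple-harmonic, h=-18: θ=339.4° here. β=2.5, B=23.1. -18/2·(1 − cos(π·0.1082)) = -0.5152 → s = 17.4848
velocity in seg [336.9°–360°] (simple-harmonic), θ in radians: β = 2.5° = 0.0436 rad, B = 23.1° = 0.4032 rad; ds/dθ = (πh/(2B)) sin(πβ/B) = (π·(-18)/(2·0.4032)) sin(π·0.1082) = -23.387354 mm/rad

s = 17.4848, ds/dθ = -23.3874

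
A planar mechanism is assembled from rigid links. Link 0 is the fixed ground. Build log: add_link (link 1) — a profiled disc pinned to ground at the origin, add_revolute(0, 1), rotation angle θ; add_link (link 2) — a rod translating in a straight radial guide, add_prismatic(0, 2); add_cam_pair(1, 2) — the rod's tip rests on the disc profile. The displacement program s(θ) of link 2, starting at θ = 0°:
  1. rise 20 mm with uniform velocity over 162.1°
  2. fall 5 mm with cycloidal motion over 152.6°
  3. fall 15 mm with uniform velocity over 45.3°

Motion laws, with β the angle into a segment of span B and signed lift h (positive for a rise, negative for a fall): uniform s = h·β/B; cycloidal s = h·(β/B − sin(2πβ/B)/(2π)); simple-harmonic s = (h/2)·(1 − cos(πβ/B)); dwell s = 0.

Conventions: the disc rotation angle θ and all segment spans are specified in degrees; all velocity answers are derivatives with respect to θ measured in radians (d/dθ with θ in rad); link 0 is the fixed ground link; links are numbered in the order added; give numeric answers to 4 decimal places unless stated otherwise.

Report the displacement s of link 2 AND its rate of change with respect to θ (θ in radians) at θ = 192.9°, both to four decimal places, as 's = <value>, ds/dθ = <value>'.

seg 1 [0°–162.1°] uniform, h=20: full span → s += 20 → s = 20.0000
seg 2 [162.1°–314.7°] cycloidal, h=-5: θ=192.9° here. β=30.8, B=152.6. -5·(0.2018 − sin(2π·0.2018)/(2π)) = -0.2496 → s = 19.7504
velocity in seg [162.1°–314.7°] (cycloidal), θ in radians: β = 30.8° = 0.5376 rad, B = 152.6° = 2.6634 rad; ds/dθ = (h/B)(1 − cos(2πβ/B)) = ((-5)/2.6634)(1 − cos(2π·0.2018)) = -1.317818 mm/rad

s = 19.7504, ds/dθ = -1.3178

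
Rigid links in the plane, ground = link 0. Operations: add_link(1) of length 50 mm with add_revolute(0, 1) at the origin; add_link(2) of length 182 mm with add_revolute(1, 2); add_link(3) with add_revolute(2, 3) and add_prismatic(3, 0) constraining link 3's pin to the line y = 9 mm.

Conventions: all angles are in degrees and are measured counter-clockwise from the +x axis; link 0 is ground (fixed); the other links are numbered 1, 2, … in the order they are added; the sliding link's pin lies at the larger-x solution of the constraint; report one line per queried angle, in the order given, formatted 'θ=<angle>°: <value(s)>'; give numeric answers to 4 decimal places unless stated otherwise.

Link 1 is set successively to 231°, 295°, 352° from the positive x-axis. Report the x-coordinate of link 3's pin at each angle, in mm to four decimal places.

geometry: r = 50 mm, L = 182 mm, e = 9 mm
θ=231°: crank pin P = (r cos θ, r sin θ) = (-31.466020, -38.857298)
θ=231°: h = r sin θ − e = -38.857298 − 9 = -47.857298
θ=231°: x = r cos θ + √(L² − h²) = -31.466020 + 175.595214 = 144.129194
θ=295°: crank pin P = (r cos θ, r sin θ) = (21.130913, -45.315389)
θ=295°: h = r sin θ − e = -45.315389 − 9 = -54.315389
θ=295°: x = r cos θ + √(L² − h²) = 21.130913 + 173.706184 = 194.837097
θ=352°: crank pin P = (r cos θ, r sin θ) = (49.513403, -6.958655)
θ=352°: h = r sin θ − e = -6.958655 − 9 = -15.958655
θ=352°: x = r cos θ + √(L² − h²) = 49.513403 + 181.298983 = 230.812387

θ=231°: 144.1292
θ=295°: 194.8371
θ=352°: 230.8124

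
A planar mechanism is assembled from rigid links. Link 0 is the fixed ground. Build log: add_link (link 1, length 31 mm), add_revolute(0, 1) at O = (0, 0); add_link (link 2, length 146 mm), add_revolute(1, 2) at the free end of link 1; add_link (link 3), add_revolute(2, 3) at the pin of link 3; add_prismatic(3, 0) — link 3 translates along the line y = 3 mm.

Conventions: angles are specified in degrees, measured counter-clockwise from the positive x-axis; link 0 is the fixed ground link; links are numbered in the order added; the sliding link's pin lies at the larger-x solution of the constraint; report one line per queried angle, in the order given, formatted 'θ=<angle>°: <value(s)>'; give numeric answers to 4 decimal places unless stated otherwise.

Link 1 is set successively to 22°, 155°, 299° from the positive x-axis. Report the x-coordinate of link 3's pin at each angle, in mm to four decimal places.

geometry: r = 31 mm, L = 146 mm, e = 3 mm
θ=22°: crank pin P = (r cos θ, r sin θ) = (28.742699, 11.612804)
θ=22°: h = r sin θ − e = 11.612804 − 3 = 8.612804
θ=22°: x = r cos θ + √(L² − h²) = 28.742699 + 145.745736 = 174.488436
θ=155°: crank pin P = (r cos θ, r sin θ) = (-28.095541, 13.101166)
θ=155°: h = r sin θ − e = 13.101166 − 3 = 10.101166
θ=155°: x = r cos θ + √(L² − h²) = -28.095541 + 145.650151 = 117.554609
θ=299°: crank pin P = (r cos θ, r sin θ) = (15.029098, -27.113211)
θ=299°: h = r sin θ − e = -27.113211 − 3 = -30.113211
θ=299°: x = r cos θ + √(L² − h²) = 15.029098 + 142.860752 = 157.889850

θ=22°: 174.4884
θ=155°: 117.5546
θ=299°: 157.8899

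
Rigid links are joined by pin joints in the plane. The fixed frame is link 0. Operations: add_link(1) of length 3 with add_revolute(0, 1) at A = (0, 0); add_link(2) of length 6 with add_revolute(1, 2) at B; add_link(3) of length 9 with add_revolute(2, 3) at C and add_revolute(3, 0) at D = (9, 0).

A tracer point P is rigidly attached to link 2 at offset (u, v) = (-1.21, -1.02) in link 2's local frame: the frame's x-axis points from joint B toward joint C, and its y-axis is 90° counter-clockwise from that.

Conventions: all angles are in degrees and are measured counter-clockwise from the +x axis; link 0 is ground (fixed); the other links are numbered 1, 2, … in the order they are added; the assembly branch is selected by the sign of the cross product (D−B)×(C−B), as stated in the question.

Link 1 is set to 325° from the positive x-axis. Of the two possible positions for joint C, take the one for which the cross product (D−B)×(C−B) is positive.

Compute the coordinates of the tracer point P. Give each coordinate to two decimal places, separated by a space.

A=(0,0), D=(9.00,0)
B = A + 3.00·(cos325°, sin325°) = (2.4575, -1.7207)
|BD| = 6.7650
circle(B,6.00) ∩ circle(D,9.00): a=0.0566, h=5.9997
  candidates: C₊=(0.9861,4.0961) cross=40.588; C₋=(4.0383,-7.5087) cross=-40.588
  branch + wants cross > 0 → take C=(0.9861,4.0961) (cross=40.588)
ex = (C−B)/|BC| = (-0.2452,0.9695); ey = (-0.9695,-0.2452)
P = B + -1.21·ex + -1.02·ey = (3.7430,-2.6437)

3.74 -2.64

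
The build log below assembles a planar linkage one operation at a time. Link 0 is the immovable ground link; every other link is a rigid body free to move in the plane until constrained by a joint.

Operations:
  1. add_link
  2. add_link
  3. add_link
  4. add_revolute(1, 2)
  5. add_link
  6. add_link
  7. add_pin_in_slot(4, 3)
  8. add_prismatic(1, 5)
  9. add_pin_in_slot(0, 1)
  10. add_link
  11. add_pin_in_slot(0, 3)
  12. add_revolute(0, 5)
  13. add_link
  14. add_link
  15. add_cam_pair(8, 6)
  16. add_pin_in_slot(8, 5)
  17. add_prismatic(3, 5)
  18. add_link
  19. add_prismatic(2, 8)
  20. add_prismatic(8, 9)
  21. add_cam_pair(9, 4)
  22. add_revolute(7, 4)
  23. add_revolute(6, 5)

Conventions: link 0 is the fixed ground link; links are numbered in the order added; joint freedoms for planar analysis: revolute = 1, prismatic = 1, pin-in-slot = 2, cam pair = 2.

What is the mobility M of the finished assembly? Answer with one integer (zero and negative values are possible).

link 0 = ground. State L|J1|J2 = 1|0|0
+link1  2|0|0
+link2  3|0|0
+link3  4|0|0
R(1,2) f=1→J1  4|1|0
+link4  5|1|0
+link5  6|1|0
PS(4,3) f=2→J2  6|1|1
P(1,5) f=1→J1  6|2|1
PS(0,1) f=2→J2  6|2|2
+link6  7|2|2
PS(0,3) f=2→J2  7|2|3
R(0,5) f=1→J1  7|3|3
+link7  8|3|3
+link8  9|3|3
C(8,6) f=2→J2  9|3|4
PS(8,5) f=2→J2  9|3|5
P(3,5) f=1→J1  9|4|5
+link9  10|4|5
P(2,8) f=1→J1  10|5|5
P(8,9) f=1→J1  10|6|5
C(9,4) f=2→J2  10|6|6
R(7,4) f=1→J1  10|7|6
R(6,5) f=1→J1  10|8|6
M = 3(10−1)−2·8−6 = 27−16−6 = 5

M = 5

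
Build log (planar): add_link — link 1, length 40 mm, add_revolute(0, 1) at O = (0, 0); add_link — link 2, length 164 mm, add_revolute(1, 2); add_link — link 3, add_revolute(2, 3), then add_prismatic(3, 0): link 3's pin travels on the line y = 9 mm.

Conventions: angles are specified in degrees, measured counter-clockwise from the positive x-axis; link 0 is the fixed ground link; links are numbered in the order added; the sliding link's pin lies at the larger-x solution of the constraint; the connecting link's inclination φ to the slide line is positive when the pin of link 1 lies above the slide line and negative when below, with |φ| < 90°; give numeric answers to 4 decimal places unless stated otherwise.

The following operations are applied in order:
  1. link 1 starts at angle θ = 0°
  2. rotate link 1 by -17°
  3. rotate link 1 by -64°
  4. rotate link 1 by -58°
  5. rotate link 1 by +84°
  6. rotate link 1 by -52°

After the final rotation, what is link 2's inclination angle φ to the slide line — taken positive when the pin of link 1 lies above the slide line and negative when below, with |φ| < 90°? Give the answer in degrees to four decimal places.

geometry: r = 40 mm, L = 164 mm, e = 9 mm; θ starts at 0°
rotate link 1 by -17°: θ ← 0° -17° = -17°
rotate link 1 by -64°: θ ← -17° -64° = -81°
rotate link 1 by -58°: θ ← -81° -58° = -139°
rotate link 1 by +84°: θ ← -139° +84° = -55°
rotate link 1 by -52°: θ ← -55° -52° = -107°
h = r sin θ − e = -38.252190 − 9 = -47.252190
sin φ = h / L = -47.252190 / 164 = -0.28812311
φ = arcsin(-0.28812311) = -16.745623°

-16.7456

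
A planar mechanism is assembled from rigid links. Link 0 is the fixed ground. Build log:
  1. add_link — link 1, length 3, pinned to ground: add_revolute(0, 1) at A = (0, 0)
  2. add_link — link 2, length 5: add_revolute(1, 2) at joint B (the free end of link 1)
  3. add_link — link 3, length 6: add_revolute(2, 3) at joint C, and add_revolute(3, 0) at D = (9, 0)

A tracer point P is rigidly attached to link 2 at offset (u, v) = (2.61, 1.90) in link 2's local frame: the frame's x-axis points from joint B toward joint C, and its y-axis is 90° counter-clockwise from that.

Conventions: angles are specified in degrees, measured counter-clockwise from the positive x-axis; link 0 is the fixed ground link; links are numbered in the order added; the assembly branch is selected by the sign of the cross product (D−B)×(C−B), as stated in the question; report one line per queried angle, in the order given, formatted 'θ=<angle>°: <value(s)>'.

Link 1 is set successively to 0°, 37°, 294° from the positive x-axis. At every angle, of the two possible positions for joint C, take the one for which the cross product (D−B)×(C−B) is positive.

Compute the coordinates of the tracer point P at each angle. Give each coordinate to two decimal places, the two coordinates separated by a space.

A=(0,0), D=(9.00,0)
θ=0°: B = A + 3.00·(cos0°, sin0°) = (3.0000, 0.0000)
θ=0°: |BD| = 6.0000
θ=0°: circle(B,5.00) ∩ circle(D,6.00): a=2.0833, h=4.5453
θ=0°:   candidates: C₊=(5.0833,4.5453) cross=27.272; C₋=(5.0833,-4.5453) cross=-27.272
θ=0°:   branch + wants cross > 0 → take C=(5.0833,4.5453) (cross=27.272)
θ=0°: ex = (C−B)/|BC| = (0.4167,0.9091); ey = (-0.9091,0.4167)
θ=0°: P = B + 2.61·ex + 1.90·ey = (2.3603,3.1643)
θ=37°: B = A + 3.00·(cos37°, sin37°) = (2.3959, 1.8054)
θ=37°: |BD| = 6.8464
θ=37°: circle(B,5.00) ∩ circle(D,6.00): a=2.6199, h=4.2587
θ=37°:   candidates: C₊=(6.0461,5.2225) cross=29.157; C₋=(3.8000,-2.9934) cross=-29.157
θ=37°:   branch + wants cross > 0 → take C=(6.0461,5.2225) (cross=29.157)
θ=37°: ex = (C−B)/|BC| = (0.7300,0.6834); ey = (-0.6834,0.7300)
θ=37°: P = B + 2.61·ex + 1.90·ey = (3.0028,4.9762)
θ=294°: B = A + 3.00·(cos294°, sin294°) = (1.2202, -2.7406)
θ=294°: |BD| = 8.2484
θ=294°: circle(B,5.00) ∩ circle(D,6.00): a=3.4574, h=3.6120
θ=294°:   candidates: C₊=(3.2811,1.8149) cross=29.793; C₋=(5.6813,-4.9986) cross=-29.793
θ=294°:   branch + wants cross > 0 → take C=(3.2811,1.8149) (cross=29.793)
θ=294°: ex = (C−B)/|BC| = (0.4122,0.9111); ey = (-0.9111,0.4122)
θ=294°: P = B + 2.61·ex + 1.90·ey = (0.5649,0.4205)

θ=0°: 2.36 3.16
θ=37°: 3.00 4.98
θ=294°: 0.56 0.42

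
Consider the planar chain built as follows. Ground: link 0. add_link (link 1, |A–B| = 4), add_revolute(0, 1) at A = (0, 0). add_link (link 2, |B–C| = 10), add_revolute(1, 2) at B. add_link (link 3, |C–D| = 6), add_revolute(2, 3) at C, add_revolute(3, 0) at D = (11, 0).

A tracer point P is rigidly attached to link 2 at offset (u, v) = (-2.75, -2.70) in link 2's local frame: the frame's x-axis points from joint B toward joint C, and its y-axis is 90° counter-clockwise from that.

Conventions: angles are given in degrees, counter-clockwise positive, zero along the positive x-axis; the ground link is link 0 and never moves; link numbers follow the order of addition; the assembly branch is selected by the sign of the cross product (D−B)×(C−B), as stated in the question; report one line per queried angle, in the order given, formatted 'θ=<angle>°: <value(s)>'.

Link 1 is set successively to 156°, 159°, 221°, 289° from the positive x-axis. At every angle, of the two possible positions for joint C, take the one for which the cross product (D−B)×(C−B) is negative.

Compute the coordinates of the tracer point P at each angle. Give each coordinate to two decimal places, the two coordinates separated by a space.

A=(0,0), D=(11.00,0)
θ=156°: B = A + 4.00·(cos156°, sin156°) = (-3.6542, 1.6269)
θ=156°: |BD| = 14.7442
θ=156°: circle(B,10.00) ∩ circle(D,6.00): a=9.5425, h=2.9903
θ=156°:   candidates: C₊=(6.1600,3.5460) cross=44.089; C₋=(5.5000,-2.3980) cross=-44.089
θ=156°:   branch - wants cross < 0 → take C=(5.5000,-2.3980) (cross=-44.089)
θ=156°: ex = (C−B)/|BC| = (0.9154,-0.4025); ey = (0.4025,0.9154)
θ=156°: P = B + -2.75·ex + -2.70·ey = (-7.2583,0.2622)
θ=159°: B = A + 4.00·(cos159°, sin159°) = (-3.7343, 1.4335)
θ=159°: |BD| = 14.8039
θ=159°: circle(B,10.00) ∩ circle(D,6.00): a=9.5635, h=2.9221
θ=159°:   candidates: C₊=(6.0672,3.4158) cross=43.259; C₋=(5.5013,-2.4010) cross=-43.259
θ=159°:   branch - wants cross < 0 → take C=(5.5013,-2.4010) (cross=-43.259)
θ=159°: ex = (C−B)/|BC| = (0.9236,-0.3834); ey = (0.3834,0.9236)
θ=159°: P = B + -2.75·ex + -2.70·ey = (-7.3094,-0.0057)
θ=221°: B = A + 4.00·(cos221°, sin221°) = (-3.0188, -2.6242)
θ=221°: |BD| = 14.2623
θ=221°: circle(B,10.00) ∩ circle(D,6.00): a=9.3748, h=3.4803
θ=221°:   candidates: C₊=(5.5556,2.5216) cross=49.637; C₋=(6.8363,-4.3201) cross=-49.637
θ=221°:   branch - wants cross < 0 → take C=(6.8363,-4.3201) (cross=-49.637)
θ=221°: ex = (C−B)/|BC| = (0.9855,-0.1696); ey = (0.1696,0.9855)
θ=221°: P = B + -2.75·ex + -2.70·ey = (-6.1869,-4.8188)
θ=289°: B = A + 4.00·(cos289°, sin289°) = (1.3023, -3.7821)
θ=289°: |BD| = 10.4091
θ=289°: circle(B,10.00) ∩ circle(D,6.00): a=8.2788, h=5.6091
θ=289°:   candidates: C₊=(6.9772,4.4517) cross=58.386; C₋=(11.0533,-5.9998) cross=-58.386
θ=289°:   branch - wants cross < 0 → take C=(11.0533,-5.9998) (cross=-58.386)
θ=289°: ex = (C−B)/|BC| = (0.9751,-0.2218); ey = (0.2218,0.9751)
θ=289°: P = B + -2.75·ex + -2.70·ey = (-1.9780,-5.8050)

θ=156°: -7.26 0.26
θ=159°: -7.31 -0.01
θ=221°: -6.19 -4.82
θ=289°: -1.98 -5.80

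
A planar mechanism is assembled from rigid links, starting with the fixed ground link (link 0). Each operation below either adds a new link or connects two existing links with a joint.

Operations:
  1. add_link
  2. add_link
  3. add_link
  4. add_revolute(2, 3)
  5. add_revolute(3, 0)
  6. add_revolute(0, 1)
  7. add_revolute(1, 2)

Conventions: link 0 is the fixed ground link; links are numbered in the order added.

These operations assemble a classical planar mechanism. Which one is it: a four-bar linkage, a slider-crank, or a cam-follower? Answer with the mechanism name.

links: 4 (incl. ground); joints: 4 revolute, 0 prismatic, 0 higher (cam) pair, forming one closed loop
4 links in a single 4R loop → four-bar linkage

four-bar linkage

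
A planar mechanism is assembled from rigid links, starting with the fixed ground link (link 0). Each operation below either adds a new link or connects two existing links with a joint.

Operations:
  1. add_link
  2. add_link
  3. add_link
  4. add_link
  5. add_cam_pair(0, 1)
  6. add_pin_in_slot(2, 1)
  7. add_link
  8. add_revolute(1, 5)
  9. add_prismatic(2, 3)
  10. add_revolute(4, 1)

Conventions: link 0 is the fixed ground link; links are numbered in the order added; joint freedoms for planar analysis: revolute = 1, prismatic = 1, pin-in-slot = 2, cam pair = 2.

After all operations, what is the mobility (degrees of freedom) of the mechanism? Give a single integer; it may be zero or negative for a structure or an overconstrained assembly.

(L,J1,J2)=(1,0,0); link0 fixed
link1: (2,0,0)
link2: (3,0,0)
link3: (4,0,0)
link4: (5,0,0)
C 0-1 [J2]: (5,0,1)
PS 2-1 [J2]: (5,0,2)
link5: (6,0,2)
R 1-5 [J1]: (6,1,2)
P 2-3 [J1]: (6,2,2)
R 4-1 [J1]: (6,3,2)
Grübler: 3·5 − 2·3 − 2 = 7

M = 7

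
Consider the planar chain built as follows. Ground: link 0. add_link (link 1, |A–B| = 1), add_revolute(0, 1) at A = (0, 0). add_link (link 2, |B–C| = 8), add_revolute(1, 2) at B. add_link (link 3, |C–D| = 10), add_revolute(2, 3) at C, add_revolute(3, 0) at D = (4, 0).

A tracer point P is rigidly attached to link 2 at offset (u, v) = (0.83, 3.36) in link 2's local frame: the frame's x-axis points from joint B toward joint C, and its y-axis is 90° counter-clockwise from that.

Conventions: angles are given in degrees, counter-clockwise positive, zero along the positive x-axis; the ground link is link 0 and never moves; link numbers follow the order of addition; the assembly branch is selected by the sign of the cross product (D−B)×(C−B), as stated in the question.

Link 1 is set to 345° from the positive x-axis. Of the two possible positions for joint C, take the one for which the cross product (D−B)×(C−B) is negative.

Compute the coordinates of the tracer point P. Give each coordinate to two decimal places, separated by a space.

A=(0,0), D=(4.00,0)
B = A + 1.00·(cos345°, sin345°) = (0.9659, -0.2588)
|BD| = 3.0451
circle(B,8.00) ∩ circle(D,10.00): a=-4.3886, h=6.6888
  candidates: C₊=(-3.9753,6.0328) cross=20.368; C₋=(-2.8383,-7.2964) cross=-20.368
  branch - wants cross < 0 → take C=(-2.8383,-7.2964) (cross=-20.368)
ex = (C−B)/|BC| = (-0.4755,-0.8797); ey = (0.8797,-0.4755)
P = B + 0.83·ex + 3.36·ey = (3.5270,-2.5867)

3.53 -2.59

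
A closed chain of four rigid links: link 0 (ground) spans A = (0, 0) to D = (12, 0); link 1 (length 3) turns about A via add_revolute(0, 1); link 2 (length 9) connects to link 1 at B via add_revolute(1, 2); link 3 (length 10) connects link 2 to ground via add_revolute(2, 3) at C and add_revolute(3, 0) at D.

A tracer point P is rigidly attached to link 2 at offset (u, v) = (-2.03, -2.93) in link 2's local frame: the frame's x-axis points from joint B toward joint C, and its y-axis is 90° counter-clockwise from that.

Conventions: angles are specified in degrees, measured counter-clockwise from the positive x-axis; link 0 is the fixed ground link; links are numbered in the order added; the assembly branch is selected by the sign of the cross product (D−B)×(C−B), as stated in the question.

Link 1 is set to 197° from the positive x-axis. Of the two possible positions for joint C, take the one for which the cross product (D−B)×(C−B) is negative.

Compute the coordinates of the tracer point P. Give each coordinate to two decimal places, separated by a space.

A=(0,0), D=(12.00,0)
B = A + 3.00·(cos197°, sin197°) = (-2.8689, -0.8771)
|BD| = 14.8948
circle(B,9.00) ∩ circle(D,10.00): a=6.8096, h=5.8847
  candidates: C₊=(3.5823,5.3984) cross=87.651; C₋=(4.2754,-6.3506) cross=-87.651
  branch - wants cross < 0 → take C=(4.2754,-6.3506) (cross=-87.651)
ex = (C−B)/|BC| = (0.7938,-0.6082); ey = (0.6082,0.7938)
P = B + -2.03·ex + -2.93·ey = (-6.2623,-1.9684)

-6.26 -1.97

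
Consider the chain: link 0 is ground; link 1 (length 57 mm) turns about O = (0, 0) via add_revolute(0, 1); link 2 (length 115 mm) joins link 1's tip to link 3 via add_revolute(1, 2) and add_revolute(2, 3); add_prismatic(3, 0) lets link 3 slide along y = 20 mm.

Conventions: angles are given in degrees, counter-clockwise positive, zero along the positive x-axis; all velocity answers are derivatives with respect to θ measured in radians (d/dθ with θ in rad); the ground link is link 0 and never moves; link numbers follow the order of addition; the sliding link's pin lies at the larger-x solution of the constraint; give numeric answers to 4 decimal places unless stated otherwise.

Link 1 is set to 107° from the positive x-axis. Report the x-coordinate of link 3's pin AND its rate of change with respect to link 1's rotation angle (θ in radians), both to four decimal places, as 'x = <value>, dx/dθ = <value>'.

geometry: r = 57 mm, L = 115 mm, e = 20 mm
crank pin P = (r cos θ, r sin θ) = (-16.665187, 54.509371)
h = r sin θ − e = 54.509371 − 20 = 34.509371
x = r cos θ + √(L² − h²) = -16.665187 + 109.700061 = 93.034873
dx/dθ = −r sin θ − h·r cos θ/√(L² − h²) (θ in radians; h = 34.509371) = -49.266848

x = 93.0349, dx/dθ = -49.2668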